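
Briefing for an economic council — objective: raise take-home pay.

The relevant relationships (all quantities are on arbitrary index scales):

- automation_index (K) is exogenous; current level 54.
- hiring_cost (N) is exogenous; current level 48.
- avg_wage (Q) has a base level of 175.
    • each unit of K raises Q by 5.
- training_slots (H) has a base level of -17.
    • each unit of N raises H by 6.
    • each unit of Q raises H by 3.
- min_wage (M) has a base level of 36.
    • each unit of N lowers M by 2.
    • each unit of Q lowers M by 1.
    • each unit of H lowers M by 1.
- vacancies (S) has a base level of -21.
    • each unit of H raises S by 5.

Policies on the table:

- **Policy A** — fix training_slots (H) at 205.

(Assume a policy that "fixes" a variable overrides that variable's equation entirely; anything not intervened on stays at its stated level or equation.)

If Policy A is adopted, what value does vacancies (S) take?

Policy A (H := 205):
  K = 54
  N = 48
  Q = 175 + 5·54 = 445
  H = 205
  S = -21 + 5·205 = 1004

1004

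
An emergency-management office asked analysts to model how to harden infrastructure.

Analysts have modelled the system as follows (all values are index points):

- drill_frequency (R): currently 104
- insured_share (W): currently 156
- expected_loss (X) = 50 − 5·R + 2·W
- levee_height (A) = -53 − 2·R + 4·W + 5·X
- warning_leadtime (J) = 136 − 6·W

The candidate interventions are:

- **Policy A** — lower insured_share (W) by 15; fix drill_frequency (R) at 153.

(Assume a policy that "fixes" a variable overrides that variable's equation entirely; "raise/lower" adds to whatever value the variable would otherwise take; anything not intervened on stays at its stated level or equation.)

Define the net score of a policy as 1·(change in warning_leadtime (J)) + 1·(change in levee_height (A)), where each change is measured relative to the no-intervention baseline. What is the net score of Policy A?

Baseline:
  R = 104
  W = 156
  X = 50 − 5·104 + 2·156 = -158
  A = -53 − 2·104 + 4·156 + 5·(-158) = -427
  J = 136 − 6·156 = -800
Policy A (W − 15, R := 153):
  R = 153
  W = 156 − 15 = 141
  X = 50 − 5·153 + 2·141 = -433
  A = -53 − 2·153 + 4·141 + 5·(-433) = -1960
  J = 136 − 6·141 = -710
ΔJ = -710 − (-800) = 90; ΔA = -1960 − (-427) = -1533
Score = 1·90 + 1·(-1533) = -1443

-1443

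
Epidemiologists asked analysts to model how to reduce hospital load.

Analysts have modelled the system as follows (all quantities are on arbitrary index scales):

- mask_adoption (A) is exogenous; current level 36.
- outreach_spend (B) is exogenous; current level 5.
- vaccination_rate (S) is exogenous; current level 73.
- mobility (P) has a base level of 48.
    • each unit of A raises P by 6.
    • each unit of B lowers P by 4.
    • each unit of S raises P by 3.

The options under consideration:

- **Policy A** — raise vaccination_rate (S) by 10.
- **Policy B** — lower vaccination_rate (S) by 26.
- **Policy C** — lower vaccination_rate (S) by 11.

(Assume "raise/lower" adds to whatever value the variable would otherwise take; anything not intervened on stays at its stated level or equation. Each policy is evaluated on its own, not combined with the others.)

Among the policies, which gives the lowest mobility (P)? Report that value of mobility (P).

Policy A (S + 10):
  A = 36
  B = 5
  S = 73 + 10 = 83
  P = 48 + 6·36 − 4·5 + 3·83 = 493
Policy B (S − 26):
  A = 36
  B = 5
  S = 73 − 26 = 47
  P = 48 + 6·36 − 4·5 + 3·47 = 385
Policy C (S − 11):
  A = 36
  B = 5
  S = 73 − 11 = 62
  P = 48 + 6·36 − 4·5 + 3·62 = 430
Comparing — Policy A: P=493, Policy B: P=385, Policy C: P=430. Lowest is 385 (Policy B).

385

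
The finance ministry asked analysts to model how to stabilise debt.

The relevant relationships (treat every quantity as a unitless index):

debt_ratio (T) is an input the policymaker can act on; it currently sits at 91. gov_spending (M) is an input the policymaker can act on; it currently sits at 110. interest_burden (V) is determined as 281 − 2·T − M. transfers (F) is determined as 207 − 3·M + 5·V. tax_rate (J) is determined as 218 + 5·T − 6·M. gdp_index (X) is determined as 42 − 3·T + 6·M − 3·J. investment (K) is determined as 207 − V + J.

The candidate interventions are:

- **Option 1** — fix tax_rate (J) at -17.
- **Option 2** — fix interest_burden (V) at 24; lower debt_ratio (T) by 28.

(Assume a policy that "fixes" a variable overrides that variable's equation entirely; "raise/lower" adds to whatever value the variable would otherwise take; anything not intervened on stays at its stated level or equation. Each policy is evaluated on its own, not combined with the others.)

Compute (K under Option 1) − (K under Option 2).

Option 1 (J := -17):
  T = 91
  M = 110
  V = 281 − 2·91 − 110 = -11
  J = -17
  K = 207 − (-11) + (-17) = 201
Option 2 (V := 24, T − 28):
  T = 91 − 28 = 63
  M = 110
  V = 24
  J = 218 + 5·63 − 6·110 = -127
  K = 207 − 24 + (-127) = 56
K: 201 − 56 = 145

145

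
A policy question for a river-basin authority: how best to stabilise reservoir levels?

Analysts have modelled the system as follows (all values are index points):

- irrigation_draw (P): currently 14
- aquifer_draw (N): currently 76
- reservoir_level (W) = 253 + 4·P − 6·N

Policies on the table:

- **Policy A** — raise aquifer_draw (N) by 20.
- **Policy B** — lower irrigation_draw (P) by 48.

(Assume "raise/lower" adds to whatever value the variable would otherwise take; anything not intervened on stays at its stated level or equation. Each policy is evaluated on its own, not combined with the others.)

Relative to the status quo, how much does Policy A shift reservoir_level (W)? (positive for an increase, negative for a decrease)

Baseline:
  P = 14
  N = 76
  W = 253 + 4·14 − 6·76 = -147
Policy A (N + 20):
  P = 14
  N = 76 + 20 = 96
  W = 253 + 4·14 − 6·96 = -267
Change in W: -267 − (-147) = -120

-120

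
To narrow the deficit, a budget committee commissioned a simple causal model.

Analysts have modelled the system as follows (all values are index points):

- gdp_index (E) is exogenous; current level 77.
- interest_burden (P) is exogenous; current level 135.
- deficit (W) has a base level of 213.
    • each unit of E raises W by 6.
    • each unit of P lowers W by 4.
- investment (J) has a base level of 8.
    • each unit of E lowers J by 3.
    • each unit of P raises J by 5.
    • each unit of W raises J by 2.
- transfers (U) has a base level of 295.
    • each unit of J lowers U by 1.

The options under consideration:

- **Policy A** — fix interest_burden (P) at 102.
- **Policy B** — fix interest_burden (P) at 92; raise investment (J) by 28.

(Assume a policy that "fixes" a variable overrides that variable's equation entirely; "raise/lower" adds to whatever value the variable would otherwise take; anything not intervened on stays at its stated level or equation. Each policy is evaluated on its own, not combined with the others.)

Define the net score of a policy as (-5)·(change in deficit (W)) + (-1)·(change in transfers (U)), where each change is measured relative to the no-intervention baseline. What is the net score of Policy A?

Baseline:
  E = 77
  P = 135
  W = 213 + 6·77 − 4·135 = 135
  J = 8 − 3·77 + 5·135 + 2·135 = 722
  U = 295 − 722 = -427
Policy A (P := 102):
  E = 77
  P = 102
  W = 213 + 6·77 − 4·102 = 267
  J = 8 − 3·77 + 5·102 + 2·267 = 821
  U = 295 − 821 = -526
ΔW = 267 − 135 = 132; ΔU = -526 − (-427) = -99
Score = (-5)·132 + (-1)·(-99) = -561

-561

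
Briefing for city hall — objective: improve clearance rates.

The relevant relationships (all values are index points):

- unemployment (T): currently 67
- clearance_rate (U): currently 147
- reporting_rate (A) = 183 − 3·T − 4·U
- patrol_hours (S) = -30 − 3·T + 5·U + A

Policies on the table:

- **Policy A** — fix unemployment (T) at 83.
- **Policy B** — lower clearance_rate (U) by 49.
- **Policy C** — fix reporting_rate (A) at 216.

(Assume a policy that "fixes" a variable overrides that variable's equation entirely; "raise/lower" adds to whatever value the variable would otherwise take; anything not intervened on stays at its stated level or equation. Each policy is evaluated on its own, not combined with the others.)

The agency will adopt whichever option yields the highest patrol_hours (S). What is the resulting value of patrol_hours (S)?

720

Policy A (T := 83):
  T = 83
  U = 147
  A = 183 − 3·83 − 4·147 = -654
  S = -30 − 3·83 + 5·147 + (-654) = -198
Policy B (U − 49):
  T = 67
  U = 147 − 49 = 98
  A = 183 − 3·67 − 4·98 = -410
  S = -30 − 3·67 + 5·98 + (-410) = -151
Policy C (A := 216):
  T = 67
  U = 147
  A = 216
  S = -30 − 3·67 + 5·147 + 216 = 720
Comparing — Policy A: S=-198, Policy B: S=-151, Policy C: S=720. Highest is 720 (Policy C).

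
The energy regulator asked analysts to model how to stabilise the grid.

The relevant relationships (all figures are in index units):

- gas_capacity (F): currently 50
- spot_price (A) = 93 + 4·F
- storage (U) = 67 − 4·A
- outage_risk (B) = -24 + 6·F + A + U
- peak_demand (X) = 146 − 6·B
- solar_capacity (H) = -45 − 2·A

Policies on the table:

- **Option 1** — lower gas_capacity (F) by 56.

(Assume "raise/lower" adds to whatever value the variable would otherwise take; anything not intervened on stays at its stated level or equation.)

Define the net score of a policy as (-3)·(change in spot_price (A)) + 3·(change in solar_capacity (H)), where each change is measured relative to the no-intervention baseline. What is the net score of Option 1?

Baseline:
  F = 50
  A = 93 + 4·50 = 293
  H = -45 − 2·293 = -631
Option 1 (F − 56):
  F = 50 − 56 = -6
  A = 93 + 4·(-6) = 69
  H = -45 − 2·69 = -183
ΔA = 69 − 293 = -224; ΔH = -183 − (-631) = 448
Score = (-3)·(-224) + 3·448 = 2016

2016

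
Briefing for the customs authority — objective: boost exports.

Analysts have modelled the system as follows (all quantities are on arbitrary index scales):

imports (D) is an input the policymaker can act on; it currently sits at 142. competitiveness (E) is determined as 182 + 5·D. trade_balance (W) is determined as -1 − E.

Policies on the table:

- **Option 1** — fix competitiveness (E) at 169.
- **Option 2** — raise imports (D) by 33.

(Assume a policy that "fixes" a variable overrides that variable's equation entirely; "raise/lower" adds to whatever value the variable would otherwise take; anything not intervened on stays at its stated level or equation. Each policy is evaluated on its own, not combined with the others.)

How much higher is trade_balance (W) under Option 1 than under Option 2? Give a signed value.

888

Option 1 (E := 169):
  D = 142
  E = 169
  W = -1 − 169 = -170
Option 2 (D + 33):
  D = 142 + 33 = 175
  E = 182 + 5·175 = 1057
  W = -1 − 1057 = -1058
W: -170 − (-1058) = 888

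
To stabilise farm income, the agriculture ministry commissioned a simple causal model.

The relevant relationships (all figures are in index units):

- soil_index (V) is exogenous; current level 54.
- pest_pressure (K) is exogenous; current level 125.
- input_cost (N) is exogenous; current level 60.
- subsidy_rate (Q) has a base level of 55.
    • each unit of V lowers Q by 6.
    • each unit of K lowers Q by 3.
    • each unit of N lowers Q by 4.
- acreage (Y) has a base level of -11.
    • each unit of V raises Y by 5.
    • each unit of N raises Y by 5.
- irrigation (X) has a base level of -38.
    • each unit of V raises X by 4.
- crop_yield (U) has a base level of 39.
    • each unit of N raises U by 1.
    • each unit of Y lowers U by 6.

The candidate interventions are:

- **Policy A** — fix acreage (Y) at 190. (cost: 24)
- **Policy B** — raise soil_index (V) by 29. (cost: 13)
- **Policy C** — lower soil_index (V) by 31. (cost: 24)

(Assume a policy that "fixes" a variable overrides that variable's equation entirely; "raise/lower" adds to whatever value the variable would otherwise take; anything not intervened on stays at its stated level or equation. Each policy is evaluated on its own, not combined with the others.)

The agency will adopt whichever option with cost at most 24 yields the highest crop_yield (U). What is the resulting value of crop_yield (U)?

-1041

Policy A (Y := 190):
  V = 54
  N = 60
  Y = 190
  U = 39 + 60 − 6·190 = -1041
Policy B (V + 29):
  V = 54 + 29 = 83
  N = 60
  Y = -11 + 5·83 + 5·60 = 704
  U = 39 + 60 − 6·704 = -4125
Policy C (V − 31):
  V = 54 − 31 = 23
  N = 60
  Y = -11 + 5·23 + 5·60 = 404
  U = 39 + 60 − 6·404 = -2325
Comparing — Policy A: U=-1041, Policy B: U=-4125, Policy C: U=-2325. Highest is -1041 (Policy A).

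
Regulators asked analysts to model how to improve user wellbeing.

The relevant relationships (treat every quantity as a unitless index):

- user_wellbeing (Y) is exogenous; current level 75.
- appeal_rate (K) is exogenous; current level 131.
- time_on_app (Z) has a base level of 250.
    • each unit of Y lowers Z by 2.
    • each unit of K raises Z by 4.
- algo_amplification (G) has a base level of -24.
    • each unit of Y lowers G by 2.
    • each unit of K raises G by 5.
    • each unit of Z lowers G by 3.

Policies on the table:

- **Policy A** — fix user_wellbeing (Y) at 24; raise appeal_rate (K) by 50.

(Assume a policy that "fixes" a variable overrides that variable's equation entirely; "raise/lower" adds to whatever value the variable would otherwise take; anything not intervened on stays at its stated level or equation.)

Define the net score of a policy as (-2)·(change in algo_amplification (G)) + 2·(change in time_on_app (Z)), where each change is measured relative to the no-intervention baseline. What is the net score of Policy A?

Baseline:
  Y = 75
  K = 131
  Z = 250 − 2·75 + 4·131 = 624
  G = -24 − 2·75 + 5·131 − 3·624 = -1391
Policy A (Y := 24, K + 50):
  Y = 24
  K = 131 + 50 = 181
  Z = 250 − 2·24 + 4·181 = 926
  G = -24 − 2·24 + 5·181 − 3·926 = -1945
ΔG = -1945 − (-1391) = -554; ΔZ = 926 − 624 = 302
Score = (-2)·(-554) + 2·302 = 1712

1712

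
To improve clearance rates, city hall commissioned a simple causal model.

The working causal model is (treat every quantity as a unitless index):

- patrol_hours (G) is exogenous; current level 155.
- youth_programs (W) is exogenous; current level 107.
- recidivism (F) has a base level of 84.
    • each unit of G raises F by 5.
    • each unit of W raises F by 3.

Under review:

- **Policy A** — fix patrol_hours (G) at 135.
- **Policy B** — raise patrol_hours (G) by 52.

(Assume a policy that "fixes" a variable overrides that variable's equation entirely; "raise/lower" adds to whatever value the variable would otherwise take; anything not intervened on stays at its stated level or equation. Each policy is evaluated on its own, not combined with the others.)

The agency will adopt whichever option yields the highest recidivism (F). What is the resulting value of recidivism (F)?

Policy A (G := 135):
  G = 135
  W = 107
  F = 84 + 5·135 + 3·107 = 1080
Policy B (G + 52):
  G = 155 + 52 = 207
  W = 107
  F = 84 + 5·207 + 3·107 = 1440
Comparing — Policy A: F=1080, Policy B: F=1440. Highest is 1440 (Policy B).

1440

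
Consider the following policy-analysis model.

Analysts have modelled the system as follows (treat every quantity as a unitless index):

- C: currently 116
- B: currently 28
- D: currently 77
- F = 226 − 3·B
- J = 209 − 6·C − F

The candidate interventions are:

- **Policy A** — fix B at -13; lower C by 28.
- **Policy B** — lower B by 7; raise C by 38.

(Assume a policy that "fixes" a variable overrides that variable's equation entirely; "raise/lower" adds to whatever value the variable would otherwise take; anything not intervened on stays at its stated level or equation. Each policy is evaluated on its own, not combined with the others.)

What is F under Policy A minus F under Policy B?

102

Policy A (B := -13, C − 28):
  B = -13
  F = 226 − 3·(-13) = 265
Policy B (B − 7, C + 38):
  B = 28 − 7 = 21
  F = 226 − 3·21 = 163
F: 265 − 163 = 102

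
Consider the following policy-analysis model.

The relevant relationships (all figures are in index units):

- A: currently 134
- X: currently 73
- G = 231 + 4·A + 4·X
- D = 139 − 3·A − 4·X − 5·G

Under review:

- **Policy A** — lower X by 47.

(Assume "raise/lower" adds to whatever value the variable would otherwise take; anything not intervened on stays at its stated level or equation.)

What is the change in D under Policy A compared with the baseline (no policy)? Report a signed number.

1128

Baseline:
  A = 134
  X = 73
  G = 231 + 4·134 + 4·73 = 1059
  D = 139 − 3·134 − 4·73 − 5·1059 = -5850
Policy A (X − 47):
  A = 134
  X = 73 − 47 = 26
  G = 231 + 4·134 + 4·26 = 871
  D = 139 − 3·134 − 4·26 − 5·871 = -4722
Change in D: -4722 − (-5850) = 1128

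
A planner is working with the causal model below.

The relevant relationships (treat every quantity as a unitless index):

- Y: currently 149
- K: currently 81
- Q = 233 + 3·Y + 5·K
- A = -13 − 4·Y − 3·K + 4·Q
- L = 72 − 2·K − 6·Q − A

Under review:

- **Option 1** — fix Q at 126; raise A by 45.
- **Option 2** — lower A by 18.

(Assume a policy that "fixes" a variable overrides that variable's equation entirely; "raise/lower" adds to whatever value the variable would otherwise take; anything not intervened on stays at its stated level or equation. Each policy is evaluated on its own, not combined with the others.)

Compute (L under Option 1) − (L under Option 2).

9527

Option 1 (Q := 126, A + 45):
  Y = 149
  K = 81
  Q = 126
  A = -13 − 4·149 − 3·81 + 4·126 (+45 from intervention) = -303
  L = 72 − 2·81 − 6·126 − (-303) = -543
Option 2 (A − 18):
  Y = 149
  K = 81
  Q = 233 + 3·149 + 5·81 = 1085
  A = -13 − 4·149 − 3·81 + 4·1085 (−18 from intervention) = 3470
  L = 72 − 2·81 − 6·1085 − 3470 = -10070
L: -543 − (-10070) = 9527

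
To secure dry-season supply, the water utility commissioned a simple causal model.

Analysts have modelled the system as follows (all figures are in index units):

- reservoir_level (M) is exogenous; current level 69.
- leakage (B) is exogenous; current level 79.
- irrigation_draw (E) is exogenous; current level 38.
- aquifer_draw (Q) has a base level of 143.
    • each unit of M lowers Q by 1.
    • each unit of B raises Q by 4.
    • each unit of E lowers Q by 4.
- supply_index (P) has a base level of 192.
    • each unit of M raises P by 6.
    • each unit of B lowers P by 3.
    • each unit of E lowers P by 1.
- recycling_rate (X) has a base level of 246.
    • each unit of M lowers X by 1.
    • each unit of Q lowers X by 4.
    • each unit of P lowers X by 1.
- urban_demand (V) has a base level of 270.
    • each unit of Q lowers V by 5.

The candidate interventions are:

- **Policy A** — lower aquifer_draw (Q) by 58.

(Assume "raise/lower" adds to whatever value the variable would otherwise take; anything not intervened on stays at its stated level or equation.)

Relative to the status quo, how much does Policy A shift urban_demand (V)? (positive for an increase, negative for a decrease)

290

Baseline:
  M = 69
  B = 79
  E = 38
  Q = 143 − 69 + 4·79 − 4·38 = 238
  V = 270 − 5·238 = -920
Policy A (Q − 58):
  M = 69
  B = 79
  E = 38
  Q = 143 − 69 + 4·79 − 4·38 (−58 from intervention) = 180
  V = 270 − 5·180 = -630
Change in V: -630 − (-920) = 290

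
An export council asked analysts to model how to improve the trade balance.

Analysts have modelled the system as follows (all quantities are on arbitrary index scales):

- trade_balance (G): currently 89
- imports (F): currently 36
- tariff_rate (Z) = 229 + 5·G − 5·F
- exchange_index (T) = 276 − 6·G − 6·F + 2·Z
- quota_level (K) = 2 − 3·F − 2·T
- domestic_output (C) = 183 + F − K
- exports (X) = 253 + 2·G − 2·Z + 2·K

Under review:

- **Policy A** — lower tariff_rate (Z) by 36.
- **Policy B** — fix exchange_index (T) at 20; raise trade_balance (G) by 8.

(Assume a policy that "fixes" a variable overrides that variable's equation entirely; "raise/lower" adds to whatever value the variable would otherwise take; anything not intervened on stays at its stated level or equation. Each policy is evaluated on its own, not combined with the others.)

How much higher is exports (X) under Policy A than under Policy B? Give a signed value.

Policy A (Z − 36):
  G = 89
  F = 36
  Z = 229 + 5·89 − 5·36 (−36 from intervention) = 458
  T = 276 − 6·89 − 6·36 + 2·458 = 442
  K = 2 − 3·36 − 2·442 = -990
  X = 253 + 2·89 − 2·458 + 2·(-990) = -2465
Policy B (T := 20, G + 8):
  G = 89 + 8 = 97
  F = 36
  Z = 229 + 5·97 − 5·36 = 534
  T = 20
  K = 2 − 3·36 − 2·20 = -146
  X = 253 + 2·97 − 2·534 + 2·(-146) = -913
X: -2465 − (-913) = -1552

-1552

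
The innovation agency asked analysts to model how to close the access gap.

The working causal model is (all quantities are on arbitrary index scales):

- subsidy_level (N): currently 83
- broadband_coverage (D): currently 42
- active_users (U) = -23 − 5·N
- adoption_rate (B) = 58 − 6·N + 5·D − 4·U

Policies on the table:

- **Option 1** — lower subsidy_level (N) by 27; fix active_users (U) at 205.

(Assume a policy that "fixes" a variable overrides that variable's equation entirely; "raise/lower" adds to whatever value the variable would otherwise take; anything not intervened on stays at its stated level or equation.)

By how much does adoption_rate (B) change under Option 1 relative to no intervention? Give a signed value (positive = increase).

Baseline:
  N = 83
  D = 42
  U = -23 − 5·83 = -438
  B = 58 − 6·83 + 5·42 − 4·(-438) = 1522
Option 1 (N − 27, U := 205):
  N = 83 − 27 = 56
  D = 42
  U = 205
  B = 58 − 6·56 + 5·42 − 4·205 = -888
Change in B: -888 − 1522 = -2410

-2410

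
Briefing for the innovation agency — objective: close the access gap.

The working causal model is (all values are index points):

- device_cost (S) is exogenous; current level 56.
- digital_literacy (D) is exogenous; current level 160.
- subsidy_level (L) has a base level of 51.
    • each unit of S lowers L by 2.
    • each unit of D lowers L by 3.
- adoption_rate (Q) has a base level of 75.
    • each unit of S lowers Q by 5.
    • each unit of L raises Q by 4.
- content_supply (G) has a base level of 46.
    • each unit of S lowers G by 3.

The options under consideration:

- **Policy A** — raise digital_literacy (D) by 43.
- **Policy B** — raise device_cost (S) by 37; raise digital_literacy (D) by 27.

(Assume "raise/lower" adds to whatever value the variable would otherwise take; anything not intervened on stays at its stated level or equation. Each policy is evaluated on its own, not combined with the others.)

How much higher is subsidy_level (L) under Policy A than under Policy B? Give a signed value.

26

Policy A (D + 43):
  S = 56
  D = 160 + 43 = 203
  L = 51 − 2·56 − 3·203 = -670
Policy B (S + 37, D + 27):
  S = 56 + 37 = 93
  D = 160 + 27 = 187
  L = 51 − 2·93 − 3·187 = -696
L: -670 − (-696) = 26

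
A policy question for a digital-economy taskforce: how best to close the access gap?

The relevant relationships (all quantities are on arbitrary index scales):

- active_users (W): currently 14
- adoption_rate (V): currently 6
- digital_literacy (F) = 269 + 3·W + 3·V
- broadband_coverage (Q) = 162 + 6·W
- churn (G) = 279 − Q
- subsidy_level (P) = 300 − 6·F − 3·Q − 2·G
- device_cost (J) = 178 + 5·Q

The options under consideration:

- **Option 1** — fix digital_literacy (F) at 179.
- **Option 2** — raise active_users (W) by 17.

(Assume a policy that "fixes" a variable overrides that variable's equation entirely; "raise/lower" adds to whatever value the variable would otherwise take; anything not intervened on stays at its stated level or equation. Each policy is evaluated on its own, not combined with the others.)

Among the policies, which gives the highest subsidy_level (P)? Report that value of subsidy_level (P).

-1578

Option 1 (F := 179):
  W = 14
  V = 6
  F = 179
  Q = 162 + 6·14 = 246
  G = 279 − 246 = 33
  P = 300 − 6·179 − 3·246 − 2·33 = -1578
Option 2 (W + 17):
  W = 14 + 17 = 31
  V = 6
  F = 269 + 3·31 + 3·6 = 380
  Q = 162 + 6·31 = 348
  G = 279 − 348 = -69
  P = 300 − 6·380 − 3·348 − 2·(-69) = -2886
Comparing — Option 1: P=-1578, Option 2: P=-2886. Highest is -1578 (Option 1).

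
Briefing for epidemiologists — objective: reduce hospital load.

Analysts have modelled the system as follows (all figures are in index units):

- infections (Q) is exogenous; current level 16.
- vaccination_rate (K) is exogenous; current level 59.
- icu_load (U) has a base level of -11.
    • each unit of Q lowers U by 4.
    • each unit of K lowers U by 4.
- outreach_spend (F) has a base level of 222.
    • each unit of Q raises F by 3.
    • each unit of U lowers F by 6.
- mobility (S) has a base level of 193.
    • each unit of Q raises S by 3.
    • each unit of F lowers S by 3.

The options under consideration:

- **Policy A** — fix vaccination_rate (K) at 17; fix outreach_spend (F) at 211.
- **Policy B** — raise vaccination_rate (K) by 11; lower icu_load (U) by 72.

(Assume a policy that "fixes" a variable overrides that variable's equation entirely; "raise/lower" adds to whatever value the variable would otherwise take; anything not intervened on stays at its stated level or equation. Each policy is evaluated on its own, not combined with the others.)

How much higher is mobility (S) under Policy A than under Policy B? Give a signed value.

Policy A (K := 17, F := 211):
  Q = 16
  K = 17
  U = -11 − 4·16 − 4·17 = -143
  F = 211
  S = 193 + 3·16 − 3·211 = -392
Policy B (K + 11, U − 72):
  Q = 16
  K = 59 + 11 = 70
  U = -11 − 4·16 − 4·70 (−72 from intervention) = -427
  F = 222 + 3·16 − 6·(-427) = 2832
  S = 193 + 3·16 − 3·2832 = -8255
S: -392 − (-8255) = 7863

7863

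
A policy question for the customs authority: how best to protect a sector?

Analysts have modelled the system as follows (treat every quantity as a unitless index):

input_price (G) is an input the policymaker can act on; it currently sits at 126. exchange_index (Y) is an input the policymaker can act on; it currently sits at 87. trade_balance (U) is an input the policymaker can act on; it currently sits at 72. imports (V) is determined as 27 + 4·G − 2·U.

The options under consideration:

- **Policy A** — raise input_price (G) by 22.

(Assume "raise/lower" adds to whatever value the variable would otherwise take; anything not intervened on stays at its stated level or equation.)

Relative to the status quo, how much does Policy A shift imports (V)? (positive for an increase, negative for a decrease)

Baseline:
  G = 126
  U = 72
  V = 27 + 4·126 − 2·72 = 387
Policy A (G + 22):
  G = 126 + 22 = 148
  U = 72
  V = 27 + 4·148 − 2·72 = 475
Change in V: 475 − 387 = 88

88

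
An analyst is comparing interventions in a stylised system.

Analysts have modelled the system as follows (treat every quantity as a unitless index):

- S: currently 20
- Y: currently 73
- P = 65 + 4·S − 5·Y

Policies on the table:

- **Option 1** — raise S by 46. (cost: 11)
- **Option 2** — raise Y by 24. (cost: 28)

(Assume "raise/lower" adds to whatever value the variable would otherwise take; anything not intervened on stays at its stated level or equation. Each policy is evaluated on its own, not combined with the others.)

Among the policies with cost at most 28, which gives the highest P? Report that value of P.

Option 1 (S + 46):
  S = 20 + 46 = 66
  Y = 73
  P = 65 + 4·66 − 5·73 = -36
Option 2 (Y + 24):
  S = 20
  Y = 73 + 24 = 97
  P = 65 + 4·20 − 5·97 = -340
Comparing — Option 1: P=-36, Option 2: P=-340. Highest is -36 (Option 1).

-36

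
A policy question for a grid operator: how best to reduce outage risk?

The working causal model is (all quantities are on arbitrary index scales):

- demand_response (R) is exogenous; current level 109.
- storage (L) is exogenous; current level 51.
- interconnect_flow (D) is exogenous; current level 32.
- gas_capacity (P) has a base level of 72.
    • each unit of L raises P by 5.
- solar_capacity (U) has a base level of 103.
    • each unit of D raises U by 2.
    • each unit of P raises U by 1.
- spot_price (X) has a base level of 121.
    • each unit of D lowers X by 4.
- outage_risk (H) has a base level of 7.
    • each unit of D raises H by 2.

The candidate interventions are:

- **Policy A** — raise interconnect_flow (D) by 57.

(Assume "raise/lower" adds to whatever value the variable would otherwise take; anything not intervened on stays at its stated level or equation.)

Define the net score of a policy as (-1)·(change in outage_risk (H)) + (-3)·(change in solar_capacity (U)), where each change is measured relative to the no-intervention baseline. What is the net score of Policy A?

Baseline:
  L = 51
  D = 32
  P = 72 + 5·51 = 327
  U = 103 + 2·32 + 327 = 494
  H = 7 + 2·32 = 71
Policy A (D + 57):
  L = 51
  D = 32 + 57 = 89
  P = 72 + 5·51 = 327
  U = 103 + 2·89 + 327 = 608
  H = 7 + 2·89 = 185
ΔH = 185 − 71 = 114; ΔU = 608 − 494 = 114
Score = (-1)·114 + (-3)·114 = -456

-456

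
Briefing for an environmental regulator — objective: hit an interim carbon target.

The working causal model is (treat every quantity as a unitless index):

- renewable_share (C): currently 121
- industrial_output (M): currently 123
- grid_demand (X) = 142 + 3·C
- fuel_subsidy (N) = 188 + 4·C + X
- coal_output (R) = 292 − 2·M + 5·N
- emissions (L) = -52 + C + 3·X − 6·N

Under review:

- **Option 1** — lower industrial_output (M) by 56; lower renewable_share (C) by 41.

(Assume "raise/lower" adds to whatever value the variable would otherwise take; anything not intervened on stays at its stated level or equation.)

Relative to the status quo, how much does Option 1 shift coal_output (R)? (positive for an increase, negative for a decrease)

Baseline:
  C = 121
  M = 123
  X = 142 + 3·121 = 505
  N = 188 + 4·121 + 505 = 1177
  R = 292 − 2·123 + 5·1177 = 5931
Option 1 (M − 56, C − 41):
  C = 121 − 41 = 80
  M = 123 − 56 = 67
  X = 142 + 3·80 = 382
  N = 188 + 4·80 + 382 = 890
  R = 292 − 2·67 + 5·890 = 4608
Change in R: 4608 − 5931 = -1323

-1323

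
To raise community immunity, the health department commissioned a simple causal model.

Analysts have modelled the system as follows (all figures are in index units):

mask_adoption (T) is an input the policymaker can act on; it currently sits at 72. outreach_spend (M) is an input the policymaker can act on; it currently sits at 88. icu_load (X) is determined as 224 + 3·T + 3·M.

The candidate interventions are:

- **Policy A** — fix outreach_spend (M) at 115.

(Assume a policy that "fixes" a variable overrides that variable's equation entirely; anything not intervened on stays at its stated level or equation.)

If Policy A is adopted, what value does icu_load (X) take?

785

Policy A (M := 115):
  T = 72
  M = 115
  X = 224 + 3·72 + 3·115 = 785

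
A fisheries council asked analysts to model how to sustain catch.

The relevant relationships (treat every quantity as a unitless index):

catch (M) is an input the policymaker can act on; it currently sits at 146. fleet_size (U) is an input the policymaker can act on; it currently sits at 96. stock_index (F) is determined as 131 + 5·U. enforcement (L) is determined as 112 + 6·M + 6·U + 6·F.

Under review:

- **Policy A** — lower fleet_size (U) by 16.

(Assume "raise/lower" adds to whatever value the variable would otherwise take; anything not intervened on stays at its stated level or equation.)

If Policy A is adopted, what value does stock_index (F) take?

531

Policy A (U − 16):
  U = 96 − 16 = 80
  F = 131 + 5·80 = 531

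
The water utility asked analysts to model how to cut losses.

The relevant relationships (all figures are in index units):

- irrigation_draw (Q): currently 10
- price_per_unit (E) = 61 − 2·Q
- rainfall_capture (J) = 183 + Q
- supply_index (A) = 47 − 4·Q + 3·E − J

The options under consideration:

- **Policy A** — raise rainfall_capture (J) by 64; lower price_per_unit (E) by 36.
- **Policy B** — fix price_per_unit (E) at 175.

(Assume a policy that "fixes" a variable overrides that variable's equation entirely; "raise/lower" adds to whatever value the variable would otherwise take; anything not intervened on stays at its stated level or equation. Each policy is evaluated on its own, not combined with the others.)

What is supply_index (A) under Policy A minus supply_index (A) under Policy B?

-574

Policy A (J + 64, E − 36):
  Q = 10
  E = 61 − 2·10 (−36 from intervention) = 5
  J = 183 + 10 (+64 from intervention) = 257
  A = 47 − 4·10 + 3·5 − 257 = -235
Policy B (E := 175):
  Q = 10
  E = 175
  J = 183 + 10 = 193
  A = 47 − 4·10 + 3·175 − 193 = 339
A: -235 − 339 = -574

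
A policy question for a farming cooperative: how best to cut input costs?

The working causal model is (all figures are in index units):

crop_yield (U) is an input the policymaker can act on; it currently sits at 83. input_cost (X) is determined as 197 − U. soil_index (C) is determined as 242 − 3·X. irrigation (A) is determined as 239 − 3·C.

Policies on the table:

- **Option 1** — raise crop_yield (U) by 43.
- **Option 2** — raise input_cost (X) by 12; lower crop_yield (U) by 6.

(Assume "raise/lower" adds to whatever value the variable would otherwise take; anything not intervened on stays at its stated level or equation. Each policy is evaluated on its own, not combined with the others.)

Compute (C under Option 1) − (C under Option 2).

Option 1 (U + 43):
  U = 83 + 43 = 126
  X = 197 − 126 = 71
  C = 242 − 3·71 = 29
Option 2 (X + 12, U − 6):
  U = 83 − 6 = 77
  X = 197 − 77 (+12 from intervention) = 132
  C = 242 − 3·132 = -154
C: 29 − (-154) = 183

183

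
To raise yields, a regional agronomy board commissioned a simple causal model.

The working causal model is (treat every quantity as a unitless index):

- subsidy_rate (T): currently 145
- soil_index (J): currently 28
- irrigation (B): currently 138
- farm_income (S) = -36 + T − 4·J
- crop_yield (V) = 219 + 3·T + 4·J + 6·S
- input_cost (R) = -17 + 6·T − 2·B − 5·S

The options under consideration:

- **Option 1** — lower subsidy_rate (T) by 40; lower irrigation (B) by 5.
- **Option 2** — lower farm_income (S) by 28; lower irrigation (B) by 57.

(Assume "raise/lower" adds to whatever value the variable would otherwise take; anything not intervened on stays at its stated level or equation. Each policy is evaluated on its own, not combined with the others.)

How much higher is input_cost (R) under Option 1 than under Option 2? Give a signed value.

Option 1 (T − 40, B − 5):
  T = 145 − 40 = 105
  J = 28
  B = 138 − 5 = 133
  S = -36 + 105 − 4·28 = -43
  R = -17 + 6·105 − 2·133 − 5·(-43) = 562
Option 2 (S − 28, B − 57):
  T = 145
  J = 28
  B = 138 − 57 = 81
  S = -36 + 145 − 4·28 (−28 from intervention) = -31
  R = -17 + 6·145 − 2·81 − 5·(-31) = 846
R: 562 − 846 = -284

-284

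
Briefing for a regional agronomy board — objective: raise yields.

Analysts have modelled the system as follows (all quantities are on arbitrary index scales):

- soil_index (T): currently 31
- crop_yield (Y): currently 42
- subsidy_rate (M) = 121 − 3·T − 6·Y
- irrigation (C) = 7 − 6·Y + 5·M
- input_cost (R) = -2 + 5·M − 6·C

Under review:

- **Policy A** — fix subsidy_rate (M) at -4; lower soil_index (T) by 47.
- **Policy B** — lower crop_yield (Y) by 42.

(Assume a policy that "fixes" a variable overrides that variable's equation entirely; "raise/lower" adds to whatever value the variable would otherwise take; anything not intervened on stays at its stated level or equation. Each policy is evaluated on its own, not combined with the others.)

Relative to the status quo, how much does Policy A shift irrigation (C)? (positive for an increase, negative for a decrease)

1100

Baseline:
  T = 31
  Y = 42
  M = 121 − 3·31 − 6·42 = -224
  C = 7 − 6·42 + 5·(-224) = -1365
Policy A (M := -4, T − 47):
  T = 31 − 47 = -16
  Y = 42
  M = -4
  C = 7 − 6·42 + 5·(-4) = -265
Change in C: -265 − (-1365) = 1100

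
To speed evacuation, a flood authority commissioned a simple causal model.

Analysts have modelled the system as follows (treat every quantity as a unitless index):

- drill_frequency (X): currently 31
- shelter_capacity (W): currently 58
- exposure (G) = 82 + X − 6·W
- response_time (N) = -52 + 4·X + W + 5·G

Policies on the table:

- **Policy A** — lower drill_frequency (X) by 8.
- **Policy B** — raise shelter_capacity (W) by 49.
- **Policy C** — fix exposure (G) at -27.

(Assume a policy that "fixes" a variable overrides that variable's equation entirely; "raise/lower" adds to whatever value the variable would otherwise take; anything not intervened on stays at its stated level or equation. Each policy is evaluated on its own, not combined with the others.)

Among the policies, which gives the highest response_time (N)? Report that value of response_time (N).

Policy A (X − 8):
  X = 31 − 8 = 23
  W = 58
  G = 82 + 23 − 6·58 = -243
  N = -52 + 4·23 + 58 + 5·(-243) = -1117
Policy B (W + 49):
  X = 31
  W = 58 + 49 = 107
  G = 82 + 31 − 6·107 = -529
  N = -52 + 4·31 + 107 + 5·(-529) = -2466
Policy C (G := -27):
  X = 31
  W = 58
  G = -27
  N = -52 + 4·31 + 58 + 5·(-27) = -5
Comparing — Policy A: N=-1117, Policy B: N=-2466, Policy C: N=-5. Highest is -5 (Policy C).

-5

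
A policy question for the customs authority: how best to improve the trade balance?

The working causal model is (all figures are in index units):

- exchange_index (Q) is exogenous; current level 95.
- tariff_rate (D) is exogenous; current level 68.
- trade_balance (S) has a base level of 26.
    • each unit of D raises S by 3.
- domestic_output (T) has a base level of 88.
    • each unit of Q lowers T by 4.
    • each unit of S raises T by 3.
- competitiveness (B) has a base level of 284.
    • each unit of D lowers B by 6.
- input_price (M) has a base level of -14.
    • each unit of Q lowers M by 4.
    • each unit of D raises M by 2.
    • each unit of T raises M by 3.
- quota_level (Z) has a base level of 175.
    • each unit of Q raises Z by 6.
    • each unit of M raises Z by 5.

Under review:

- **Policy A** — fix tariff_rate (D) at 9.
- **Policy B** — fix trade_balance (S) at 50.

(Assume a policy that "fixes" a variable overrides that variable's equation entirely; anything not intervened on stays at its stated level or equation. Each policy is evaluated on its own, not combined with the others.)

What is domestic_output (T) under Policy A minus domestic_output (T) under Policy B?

Policy A (D := 9):
  Q = 95
  D = 9
  S = 26 + 3·9 = 53
  T = 88 − 4·95 + 3·53 = -133
Policy B (S := 50):
  Q = 95
  D = 68
  S = 50
  T = 88 − 4·95 + 3·50 = -142
T: -133 − (-142) = 9

9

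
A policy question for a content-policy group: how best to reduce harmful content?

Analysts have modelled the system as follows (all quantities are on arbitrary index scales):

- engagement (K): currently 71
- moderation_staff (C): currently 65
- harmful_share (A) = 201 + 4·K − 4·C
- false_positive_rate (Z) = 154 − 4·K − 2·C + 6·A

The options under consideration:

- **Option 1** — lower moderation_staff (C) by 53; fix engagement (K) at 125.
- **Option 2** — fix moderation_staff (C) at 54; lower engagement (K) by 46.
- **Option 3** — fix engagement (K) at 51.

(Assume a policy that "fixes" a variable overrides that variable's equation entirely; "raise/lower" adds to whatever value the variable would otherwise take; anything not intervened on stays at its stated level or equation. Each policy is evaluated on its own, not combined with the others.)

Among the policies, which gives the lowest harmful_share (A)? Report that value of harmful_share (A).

85

Option 1 (C − 53, K := 125):
  K = 125
  C = 65 − 53 = 12
  A = 201 + 4·125 − 4·12 = 653
Option 2 (C := 54, K − 46):
  K = 71 − 46 = 25
  C = 54
  A = 201 + 4·25 − 4·54 = 85
Option 3 (K := 51):
  K = 51
  C = 65
  A = 201 + 4·51 − 4·65 = 145
Comparing — Option 1: A=653, Option 2: A=85, Option 3: A=145. Lowest is 85 (Option 2).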